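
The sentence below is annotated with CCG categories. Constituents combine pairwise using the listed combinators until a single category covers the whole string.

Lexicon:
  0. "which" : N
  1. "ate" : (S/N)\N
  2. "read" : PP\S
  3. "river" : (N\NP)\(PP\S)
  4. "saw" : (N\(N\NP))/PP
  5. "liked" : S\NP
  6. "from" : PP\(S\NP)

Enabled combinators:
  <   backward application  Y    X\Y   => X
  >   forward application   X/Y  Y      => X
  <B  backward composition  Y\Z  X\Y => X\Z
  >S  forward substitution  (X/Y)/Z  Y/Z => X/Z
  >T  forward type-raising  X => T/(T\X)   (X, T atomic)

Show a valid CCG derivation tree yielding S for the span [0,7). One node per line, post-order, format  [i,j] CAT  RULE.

[0,1] N  lex  "which"
[1,2] (S/N)\N  lex  "ate"
[0,2] S/N  <  k=1
[2,3] PP\S  lex  "read"
[3,4] (N\NP)\(PP\S)  lex  "river"
[2,4] N\NP  <  k=3
[4,5] (N\(N\NP))/PP  lex  "saw"
[5,6] S\NP  lex  "liked"
[6,7] PP\(S\NP)  lex  "from"
[5,7] PP  <  k=6
[4,7] N\(N\NP)  >  k=5
[2,7] N  <  k=4
[0,7] S  >  k=2

[0,7] S   >
  [0,2] S/N   <
    [0,1] "which" : N
    [1,2] "ate" : (S/N)\N
  [2,7] N   <
    [2,4] N\NP   <
      [2,3] "read" : PP\S
      [3,4] "river" : (N\NP)\(PP\S)
    [4,7] N\(N\NP)   >
      [4,5] "saw" : (N\(N\NP))/PP
      [5,7] PP   <
        [5,6] "liked" : S\NP
        [6,7] "from" : PP\(S\NP)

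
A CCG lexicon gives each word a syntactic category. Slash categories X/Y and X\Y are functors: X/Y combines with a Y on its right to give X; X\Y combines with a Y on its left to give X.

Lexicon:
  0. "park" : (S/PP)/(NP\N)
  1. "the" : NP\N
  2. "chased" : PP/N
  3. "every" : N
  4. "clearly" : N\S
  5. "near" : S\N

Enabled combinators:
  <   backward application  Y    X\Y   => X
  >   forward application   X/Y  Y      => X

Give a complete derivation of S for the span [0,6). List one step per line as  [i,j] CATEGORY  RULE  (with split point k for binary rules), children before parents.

[0,1] (S/PP)/(NP\N)  lex  "park"
[1,2] NP\N  lex  "the"
[0,2] S/PP  >  k=1
[2,3] PP/N  lex  "chased"
[3,4] N  lex  "every"
[2,4] PP  >  k=3
[0,4] S  >  k=2
[4,5] N\S  lex  "clearly"
[0,5] N  <  k=4
[5,6] S\N  lex  "near"
[0,6] S  <  k=5

[0,6] S   <
  [0,5] N   <
    [0,4] S   >
      [0,2] S/PP   >
        [0,1] "park" : (S/PP)/(NP\N)
        [1,2] "the" : NP\N
      [2,4] PP   >
        [2,3] "chased" : PP/N
        [3,4] "every" : N
    [4,5] "clearly" : N\S
  [5,6] "near" : S\N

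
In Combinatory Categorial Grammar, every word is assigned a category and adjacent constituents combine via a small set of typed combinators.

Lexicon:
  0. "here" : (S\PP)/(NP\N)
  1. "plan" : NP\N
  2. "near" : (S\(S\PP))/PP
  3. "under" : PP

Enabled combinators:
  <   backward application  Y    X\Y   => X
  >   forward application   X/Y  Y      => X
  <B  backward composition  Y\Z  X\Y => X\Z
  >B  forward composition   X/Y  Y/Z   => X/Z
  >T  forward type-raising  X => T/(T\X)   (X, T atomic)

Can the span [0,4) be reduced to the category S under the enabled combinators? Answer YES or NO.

[0,4] S   <
  [0,2] S\PP   >
    [0,1] "here" : (S\PP)/(NP\N)
    [1,2] "plan" : NP\N
  [2,4] S\(S\PP)   >
    [2,3] "near" : (S\(S\PP))/PP
    [3,4] "under" : PP

YES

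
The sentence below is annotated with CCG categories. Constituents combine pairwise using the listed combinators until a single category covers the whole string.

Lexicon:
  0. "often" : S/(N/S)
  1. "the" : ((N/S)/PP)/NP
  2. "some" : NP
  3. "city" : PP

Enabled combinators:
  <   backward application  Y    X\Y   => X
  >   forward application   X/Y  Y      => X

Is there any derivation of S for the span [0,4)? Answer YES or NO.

YES

[0,4] S   >
  [0,1] "often" : S/(N/S)
  [1,4] N/S   >
    [1,3] (N/S)/PP   >
      [1,2] "the" : ((N/S)/PP)/NP
      [2,3] "some" : NP
    [3,4] "city" : PP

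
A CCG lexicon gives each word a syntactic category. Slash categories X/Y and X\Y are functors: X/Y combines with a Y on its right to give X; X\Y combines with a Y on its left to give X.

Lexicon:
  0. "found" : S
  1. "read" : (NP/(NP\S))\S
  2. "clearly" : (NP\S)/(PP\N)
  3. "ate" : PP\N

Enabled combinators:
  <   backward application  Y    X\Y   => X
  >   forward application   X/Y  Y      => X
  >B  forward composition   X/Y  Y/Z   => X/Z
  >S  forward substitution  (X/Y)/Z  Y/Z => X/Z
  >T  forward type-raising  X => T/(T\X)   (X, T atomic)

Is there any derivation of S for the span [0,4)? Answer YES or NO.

NO

S (NP/(NP\S))\S (NP\S)/(PP\N) PP\N
CKY chart[0,4] = {N/(N\NP), NP, NP/(NP\NP), PP/(PP\NP), S/(S\NP)}; S ∉ chart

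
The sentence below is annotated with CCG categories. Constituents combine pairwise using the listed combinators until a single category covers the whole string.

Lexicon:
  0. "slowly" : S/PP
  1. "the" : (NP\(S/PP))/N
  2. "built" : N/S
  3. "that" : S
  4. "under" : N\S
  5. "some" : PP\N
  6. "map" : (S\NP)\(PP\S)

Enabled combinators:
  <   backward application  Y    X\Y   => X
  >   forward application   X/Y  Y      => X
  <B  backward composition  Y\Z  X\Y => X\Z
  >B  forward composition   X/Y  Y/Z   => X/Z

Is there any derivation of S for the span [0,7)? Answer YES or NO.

YES

[0,7] S   <
  [0,4] NP   <
    [0,1] "slowly" : S/PP
    [1,4] NP\(S/PP)   >
      [1,2] "the" : (NP\(S/PP))/N
      [2,4] N   >
        [2,3] "built" : N/S
        [3,4] "that" : S
  [4,7] S\NP   <
    [4,6] PP\S   <B
      [4,5] "under" : N\S
      [5,6] "some" : PP\N
    [6,7] "map" : (S\NP)\(PP\S)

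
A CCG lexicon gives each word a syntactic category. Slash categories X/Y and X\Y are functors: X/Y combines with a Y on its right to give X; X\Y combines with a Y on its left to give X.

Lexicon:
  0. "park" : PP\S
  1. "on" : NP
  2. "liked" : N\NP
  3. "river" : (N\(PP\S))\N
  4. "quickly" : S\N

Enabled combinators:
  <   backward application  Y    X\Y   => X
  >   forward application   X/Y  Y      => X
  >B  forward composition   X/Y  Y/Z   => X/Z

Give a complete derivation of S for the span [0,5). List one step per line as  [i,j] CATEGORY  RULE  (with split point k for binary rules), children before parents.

[0,5] S   <
  [0,4] N   <
    [0,1] "park" : PP\S
    [1,4] N\(PP\S)   <
      [1,3] N   <
        [1,2] "on" : NP
        [2,3] "liked" : N\NP
      [3,4] "river" : (N\(PP\S))\N
  [4,5] "quickly" : S\N

[0,1] PP\S  lex  "park"
[1,2] NP  lex  "on"
[2,3] N\NP  lex  "liked"
[1,3] N  <  k=2
[3,4] (N\(PP\S))\N  lex  "river"
[1,4] N\(PP\S)  <  k=3
[0,4] N  <  k=1
[4,5] S\N  lex  "quickly"
[0,5] S  <  k=4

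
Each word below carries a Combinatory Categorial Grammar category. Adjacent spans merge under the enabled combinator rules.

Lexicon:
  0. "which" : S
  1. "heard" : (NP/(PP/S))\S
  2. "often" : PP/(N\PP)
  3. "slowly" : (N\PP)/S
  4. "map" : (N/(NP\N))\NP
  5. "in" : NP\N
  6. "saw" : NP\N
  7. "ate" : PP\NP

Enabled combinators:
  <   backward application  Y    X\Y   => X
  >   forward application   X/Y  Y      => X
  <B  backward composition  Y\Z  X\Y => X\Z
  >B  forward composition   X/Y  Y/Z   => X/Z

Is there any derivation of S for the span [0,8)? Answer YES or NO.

S (NP/(PP/S))\S PP/(N\PP) (N\PP)/S (N/(NP\N))\NP NP\N NP\N PP\NP
CKY chart[0,8] = {PP}; S ∉ chart

NO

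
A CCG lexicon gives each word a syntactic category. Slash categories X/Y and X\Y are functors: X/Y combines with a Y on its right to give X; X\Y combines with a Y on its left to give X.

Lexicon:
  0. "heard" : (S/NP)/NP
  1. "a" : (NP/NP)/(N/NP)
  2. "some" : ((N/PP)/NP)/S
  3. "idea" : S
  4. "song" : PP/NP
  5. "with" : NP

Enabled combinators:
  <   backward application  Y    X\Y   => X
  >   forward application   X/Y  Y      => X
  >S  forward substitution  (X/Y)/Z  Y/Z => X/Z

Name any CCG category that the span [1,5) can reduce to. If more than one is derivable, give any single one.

NP/NP

[0,6] S   >
  [0,5] S/NP   >S
    [0,1] "heard" : (S/NP)/NP
    [1,5] NP/NP   >
      [1,2] "a" : (NP/NP)/(N/NP)
      [2,5] N/NP   >S
        [2,4] (N/PP)/NP   >
          [2,3] "some" : ((N/PP)/NP)/S
          [3,4] "idea" : S
        [4,5] "song" : PP/NP
  [5,6] "with" : NP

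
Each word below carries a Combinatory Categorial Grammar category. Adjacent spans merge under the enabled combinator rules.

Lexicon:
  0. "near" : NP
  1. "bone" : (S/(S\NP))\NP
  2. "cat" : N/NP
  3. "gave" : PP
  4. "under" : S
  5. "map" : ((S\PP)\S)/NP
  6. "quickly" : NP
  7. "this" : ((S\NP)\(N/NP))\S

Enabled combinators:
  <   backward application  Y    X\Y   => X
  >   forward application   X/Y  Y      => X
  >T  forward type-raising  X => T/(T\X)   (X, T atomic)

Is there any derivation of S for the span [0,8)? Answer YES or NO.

YES

[0,8] S   >
  [0,2] S/(S\NP)   <
    [0,1] "near" : NP
    [1,2] "bone" : (S/(S\NP))\NP
  [2,8] S\NP   <
    [2,3] "cat" : N/NP
    [3,8] (S\NP)\(N/NP)   <
      [3,7] S   <
        [3,4] "gave" : PP
        [4,7] S\PP   <
          [4,5] "under" : S
          [5,7] (S\PP)\S   >
            [5,6] "map" : ((S\PP)\S)/NP
            [6,7] "quickly" : NP
      [7,8] "this" : ((S\NP)\(N/NP))\S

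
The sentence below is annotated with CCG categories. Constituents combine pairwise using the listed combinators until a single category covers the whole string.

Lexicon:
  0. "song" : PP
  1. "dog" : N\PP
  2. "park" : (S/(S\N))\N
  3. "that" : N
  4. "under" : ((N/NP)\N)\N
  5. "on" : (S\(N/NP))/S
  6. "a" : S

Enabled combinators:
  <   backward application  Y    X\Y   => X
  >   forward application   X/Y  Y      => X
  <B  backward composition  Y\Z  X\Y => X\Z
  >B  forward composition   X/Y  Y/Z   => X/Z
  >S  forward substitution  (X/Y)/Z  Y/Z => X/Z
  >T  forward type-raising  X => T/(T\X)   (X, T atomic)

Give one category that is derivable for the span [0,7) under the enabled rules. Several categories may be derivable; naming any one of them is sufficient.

[0,7] S   >
  [0,3] S/(S\N)   <
    [0,2] N   <
      [0,1] "song" : PP
      [1,2] "dog" : N\PP
    [2,3] "park" : (S/(S\N))\N
  [3,7] S\N   <B
    [3,5] (N/NP)\N   <
      [3,4] "that" : N
      [4,5] "under" : ((N/NP)\N)\N
    [5,7] S\(N/NP)   >
      [5,6] "on" : (S\(N/NP))/S
      [6,7] "a" : S

S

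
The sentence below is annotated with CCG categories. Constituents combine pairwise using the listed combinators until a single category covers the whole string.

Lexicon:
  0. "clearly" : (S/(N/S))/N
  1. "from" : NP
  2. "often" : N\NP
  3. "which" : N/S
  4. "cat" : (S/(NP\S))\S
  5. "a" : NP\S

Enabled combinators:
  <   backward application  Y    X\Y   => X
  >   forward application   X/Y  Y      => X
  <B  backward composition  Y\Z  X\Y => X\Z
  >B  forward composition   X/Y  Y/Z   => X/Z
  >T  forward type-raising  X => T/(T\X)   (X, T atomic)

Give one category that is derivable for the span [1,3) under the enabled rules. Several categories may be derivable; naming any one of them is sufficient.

[0,6] S   >
  [0,5] S/(NP\S)   <
    [0,4] S   >
      [0,3] S/(N/S)   >
        [0,1] "clearly" : (S/(N/S))/N
        [1,3] N   >
          [1,2] N/(N\NP)   >T
            [1,2] "from" : NP
          [2,3] "often" : N\NP
      [3,4] "which" : N/S
    [4,5] "cat" : (S/(NP\S))\S
  [5,6] "a" : NP\S

N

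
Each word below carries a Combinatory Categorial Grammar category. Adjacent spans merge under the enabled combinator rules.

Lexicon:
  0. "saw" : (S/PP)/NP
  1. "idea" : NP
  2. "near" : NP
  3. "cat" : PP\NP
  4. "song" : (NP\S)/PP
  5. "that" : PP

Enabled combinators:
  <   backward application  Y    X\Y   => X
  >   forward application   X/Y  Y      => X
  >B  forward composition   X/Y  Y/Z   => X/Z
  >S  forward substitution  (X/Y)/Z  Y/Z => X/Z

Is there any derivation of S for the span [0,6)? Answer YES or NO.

NO

(S/PP)/NP NP NP PP\NP (NP\S)/PP PP
CKY chart[0,6] = {NP}; S ∉ chart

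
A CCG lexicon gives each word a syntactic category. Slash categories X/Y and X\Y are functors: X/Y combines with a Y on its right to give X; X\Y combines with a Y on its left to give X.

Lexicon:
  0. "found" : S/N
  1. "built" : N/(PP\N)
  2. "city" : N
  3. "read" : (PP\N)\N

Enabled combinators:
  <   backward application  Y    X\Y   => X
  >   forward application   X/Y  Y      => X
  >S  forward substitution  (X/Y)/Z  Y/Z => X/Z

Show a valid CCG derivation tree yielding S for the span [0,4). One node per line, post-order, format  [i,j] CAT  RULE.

[0,1] S/N  lex  "found"
[1,2] N/(PP\N)  lex  "built"
[2,3] N  lex  "city"
[3,4] (PP\N)\N  lex  "read"
[2,4] PP\N  <  k=3
[1,4] N  >  k=2
[0,4] S  >  k=1

[0,4] S   >
  [0,1] "found" : S/N
  [1,4] N   >
    [1,2] "built" : N/(PP\N)
    [2,4] PP\N   <
      [2,3] "city" : N
      [3,4] "read" : (PP\N)\N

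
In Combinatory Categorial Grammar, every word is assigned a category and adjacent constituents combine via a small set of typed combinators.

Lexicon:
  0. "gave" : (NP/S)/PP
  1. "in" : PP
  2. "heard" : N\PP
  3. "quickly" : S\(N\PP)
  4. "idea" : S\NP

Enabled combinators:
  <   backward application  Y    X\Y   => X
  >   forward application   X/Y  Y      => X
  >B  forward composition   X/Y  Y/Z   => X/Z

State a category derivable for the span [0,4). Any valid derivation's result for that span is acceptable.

[0,5] S   <
  [0,4] NP   >
    [0,2] NP/S   >
      [0,1] "gave" : (NP/S)/PP
      [1,2] "in" : PP
    [2,4] S   <
      [2,3] "heard" : N\PP
      [3,4] "quickly" : S\(N\PP)
  [4,5] "idea" : S\NP

NP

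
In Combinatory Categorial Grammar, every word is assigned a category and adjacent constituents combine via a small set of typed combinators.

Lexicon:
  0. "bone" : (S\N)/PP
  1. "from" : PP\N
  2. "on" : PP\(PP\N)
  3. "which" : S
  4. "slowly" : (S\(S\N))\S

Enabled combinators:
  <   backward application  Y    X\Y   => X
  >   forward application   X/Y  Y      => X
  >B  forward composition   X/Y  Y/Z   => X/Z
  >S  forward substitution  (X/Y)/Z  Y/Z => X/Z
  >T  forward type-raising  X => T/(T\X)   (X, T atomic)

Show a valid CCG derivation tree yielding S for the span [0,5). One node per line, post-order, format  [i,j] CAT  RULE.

[0,5] S   <
  [0,3] S\N   >
    [0,1] "bone" : (S\N)/PP
    [1,3] PP   <
      [1,2] "from" : PP\N
      [2,3] "on" : PP\(PP\N)
  [3,5] S\(S\N)   <
    [3,4] "which" : S
    [4,5] "slowly" : (S\(S\N))\S

[0,1] (S\N)/PP  lex  "bone"
[1,2] PP\N  lex  "from"
[2,3] PP\(PP\N)  lex  "on"
[1,3] PP  <  k=2
[0,3] S\N  >  k=1
[3,4] S  lex  "which"
[4,5] (S\(S\N))\S  lex  "slowly"
[3,5] S\(S\N)  <  k=4
[0,5] S  <  k=3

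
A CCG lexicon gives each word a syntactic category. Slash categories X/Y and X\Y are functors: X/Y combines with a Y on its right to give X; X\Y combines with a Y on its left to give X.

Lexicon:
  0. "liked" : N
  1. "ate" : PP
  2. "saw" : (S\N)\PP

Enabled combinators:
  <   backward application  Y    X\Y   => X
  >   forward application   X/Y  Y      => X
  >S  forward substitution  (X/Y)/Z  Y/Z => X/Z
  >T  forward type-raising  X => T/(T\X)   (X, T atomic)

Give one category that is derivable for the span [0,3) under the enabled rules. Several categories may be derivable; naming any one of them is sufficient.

S

[0,3] S   >
  [0,1] S/(S\N)   >T
    [0,1] "liked" : N
  [1,3] S\N   <
    [1,2] "ate" : PP
    [2,3] "saw" : (S\N)\PP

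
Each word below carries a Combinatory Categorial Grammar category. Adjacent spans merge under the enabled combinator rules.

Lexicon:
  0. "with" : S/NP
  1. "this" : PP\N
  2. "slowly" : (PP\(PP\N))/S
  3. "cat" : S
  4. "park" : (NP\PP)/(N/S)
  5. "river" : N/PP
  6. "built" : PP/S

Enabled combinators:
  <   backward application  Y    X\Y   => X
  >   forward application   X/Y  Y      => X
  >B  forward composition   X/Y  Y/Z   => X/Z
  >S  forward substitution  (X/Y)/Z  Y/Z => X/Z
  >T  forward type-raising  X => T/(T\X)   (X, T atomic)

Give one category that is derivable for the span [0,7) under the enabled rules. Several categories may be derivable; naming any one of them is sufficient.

[0,7] S   >
  [0,1] "with" : S/NP
  [1,7] NP   <
    [1,4] PP   <
      [1,2] "this" : PP\N
      [2,4] PP\(PP\N)   >
        [2,3] "slowly" : (PP\(PP\N))/S
        [3,4] "cat" : S
    [4,7] NP\PP   >
      [4,5] "park" : (NP\PP)/(N/S)
      [5,7] N/S   >B
        [5,6] "river" : N/PP
        [6,7] "built" : PP/S

S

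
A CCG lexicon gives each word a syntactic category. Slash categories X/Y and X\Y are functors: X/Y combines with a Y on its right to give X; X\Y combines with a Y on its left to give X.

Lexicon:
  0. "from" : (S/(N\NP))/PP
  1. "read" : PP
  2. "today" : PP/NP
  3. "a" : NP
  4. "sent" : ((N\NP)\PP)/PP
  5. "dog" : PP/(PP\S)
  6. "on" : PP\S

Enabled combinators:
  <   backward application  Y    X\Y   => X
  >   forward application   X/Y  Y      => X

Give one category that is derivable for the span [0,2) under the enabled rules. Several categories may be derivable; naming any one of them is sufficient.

[0,7] S   >
  [0,2] S/(N\NP)   >
    [0,1] "from" : (S/(N\NP))/PP
    [1,2] "read" : PP
  [2,7] N\NP   <
    [2,4] PP   >
      [2,3] "today" : PP/NP
      [3,4] "a" : NP
    [4,7] (N\NP)\PP   >
      [4,5] "sent" : ((N\NP)\PP)/PP
      [5,7] PP   >
        [5,6] "dog" : PP/(PP\S)
        [6,7] "on" : PP\S

S/(N\NP)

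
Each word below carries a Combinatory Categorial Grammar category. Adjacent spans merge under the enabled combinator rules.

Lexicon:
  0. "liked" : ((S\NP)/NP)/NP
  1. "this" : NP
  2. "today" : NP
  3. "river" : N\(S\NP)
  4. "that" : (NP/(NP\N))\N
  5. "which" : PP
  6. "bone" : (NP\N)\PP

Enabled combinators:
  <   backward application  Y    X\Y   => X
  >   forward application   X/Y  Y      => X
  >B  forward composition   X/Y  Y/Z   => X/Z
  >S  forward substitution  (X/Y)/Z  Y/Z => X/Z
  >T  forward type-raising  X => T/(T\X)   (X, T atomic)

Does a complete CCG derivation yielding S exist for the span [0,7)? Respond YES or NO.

NO

((S\NP)/NP)/NP NP NP N\(S\NP) (NP/(NP\N))\N PP (NP\N)\PP
CKY chart[0,7] = {N/(N\NP), NP, NP/(NP\NP), PP/(PP\NP), S/(S\NP)}; S ∉ chart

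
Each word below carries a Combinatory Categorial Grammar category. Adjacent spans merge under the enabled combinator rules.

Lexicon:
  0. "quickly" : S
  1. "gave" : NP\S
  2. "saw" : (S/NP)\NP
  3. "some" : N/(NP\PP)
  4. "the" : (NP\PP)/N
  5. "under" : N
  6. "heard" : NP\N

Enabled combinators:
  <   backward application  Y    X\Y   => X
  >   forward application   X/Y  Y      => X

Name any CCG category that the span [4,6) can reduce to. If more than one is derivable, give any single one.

NP\PP

[0,7] S   >
  [0,3] S/NP   <
    [0,2] NP   <
      [0,1] "quickly" : S
      [1,2] "gave" : NP\S
    [2,3] "saw" : (S/NP)\NP
  [3,7] NP   <
    [3,6] N   >
      [3,4] "some" : N/(NP\PP)
      [4,6] NP\PP   >
        [4,5] "the" : (NP\PP)/N
        [5,6] "under" : N
    [6,7] "heard" : NP\N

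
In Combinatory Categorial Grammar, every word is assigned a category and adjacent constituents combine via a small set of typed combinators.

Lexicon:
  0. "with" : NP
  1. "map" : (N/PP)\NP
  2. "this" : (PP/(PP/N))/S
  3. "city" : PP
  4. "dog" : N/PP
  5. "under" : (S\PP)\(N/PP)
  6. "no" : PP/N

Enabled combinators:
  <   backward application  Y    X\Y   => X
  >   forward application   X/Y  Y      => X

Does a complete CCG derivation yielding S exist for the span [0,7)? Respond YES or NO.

NP (N/PP)\NP (PP/(PP/N))/S PP N/PP (S\PP)\(N/PP) PP/N
CKY chart[0,7] = {N}; S ∉ chart

NO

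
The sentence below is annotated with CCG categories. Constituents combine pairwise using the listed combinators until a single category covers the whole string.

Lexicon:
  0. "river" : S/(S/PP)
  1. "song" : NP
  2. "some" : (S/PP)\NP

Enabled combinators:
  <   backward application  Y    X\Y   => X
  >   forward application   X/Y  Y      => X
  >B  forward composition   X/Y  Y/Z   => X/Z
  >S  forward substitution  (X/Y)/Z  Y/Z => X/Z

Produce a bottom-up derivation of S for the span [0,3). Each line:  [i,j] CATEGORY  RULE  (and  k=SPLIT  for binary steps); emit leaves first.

[0,3] S   >
  [0,1] "river" : S/(S/PP)
  [1,3] S/PP   <
    [1,2] "song" : NP
    [2,3] "some" : (S/PP)\NP

[0,1] S/(S/PP)  lex  "river"
[1,2] NP  lex  "song"
[2,3] (S/PP)\NP  lex  "some"
[1,3] S/PP  <  k=2
[0,3] S  >  k=1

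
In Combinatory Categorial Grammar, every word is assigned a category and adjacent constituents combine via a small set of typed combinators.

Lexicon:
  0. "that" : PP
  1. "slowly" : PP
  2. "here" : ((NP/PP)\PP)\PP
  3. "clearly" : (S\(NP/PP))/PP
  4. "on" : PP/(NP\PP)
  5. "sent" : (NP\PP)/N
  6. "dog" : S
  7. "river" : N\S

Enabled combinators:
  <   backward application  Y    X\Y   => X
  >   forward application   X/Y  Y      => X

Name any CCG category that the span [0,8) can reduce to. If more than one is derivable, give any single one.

S

[0,8] S   <
  [0,3] NP/PP   <
    [0,1] "that" : PP
    [1,3] (NP/PP)\PP   <
      [1,2] "slowly" : PP
      [2,3] "here" : ((NP/PP)\PP)\PP
  [3,8] S\(NP/PP)   >
    [3,4] "clearly" : (S\(NP/PP))/PP
    [4,8] PP   >
      [4,5] "on" : PP/(NP\PP)
      [5,8] NP\PP   >
        [5,6] "sent" : (NP\PP)/N
        [6,8] N   <
          [6,7] "dog" : S
          [7,8] "river" : N\S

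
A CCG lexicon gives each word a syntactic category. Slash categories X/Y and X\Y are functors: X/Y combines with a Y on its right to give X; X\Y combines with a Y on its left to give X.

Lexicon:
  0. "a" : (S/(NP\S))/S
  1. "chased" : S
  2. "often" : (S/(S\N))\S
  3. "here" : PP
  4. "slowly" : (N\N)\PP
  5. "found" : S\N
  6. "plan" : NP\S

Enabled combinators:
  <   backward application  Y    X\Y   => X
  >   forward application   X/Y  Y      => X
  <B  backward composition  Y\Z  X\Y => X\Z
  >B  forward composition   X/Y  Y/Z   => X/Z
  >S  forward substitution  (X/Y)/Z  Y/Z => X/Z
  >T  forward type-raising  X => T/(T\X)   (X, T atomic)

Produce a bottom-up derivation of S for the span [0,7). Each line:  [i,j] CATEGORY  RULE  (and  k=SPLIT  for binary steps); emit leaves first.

[0,1] (S/(NP\S))/S  lex  "a"
[1,2] S  lex  "chased"
[2,3] (S/(S\N))\S  lex  "often"
[1,3] S/(S\N)  <  k=2
[3,4] PP  lex  "here"
[4,5] (N\N)\PP  lex  "slowly"
[3,5] N\N  <  k=4
[5,6] S\N  lex  "found"
[3,6] S\N  <B  k=5
[1,6] S  >  k=3
[0,6] S/(NP\S)  >  k=1
[6,7] NP\S  lex  "plan"
[0,7] S  >  k=6

[0,7] S   >
  [0,6] S/(NP\S)   >
    [0,1] "a" : (S/(NP\S))/S
    [1,6] S   >
      [1,3] S/(S\N)   <
        [1,2] "chased" : S
        [2,3] "often" : (S/(S\N))\S
      [3,6] S\N   <B
        [3,5] N\N   <
          [3,4] "here" : PP
          [4,5] "slowly" : (N\N)\PP
        [5,6] "found" : S\N
  [6,7] "plan" : NP\S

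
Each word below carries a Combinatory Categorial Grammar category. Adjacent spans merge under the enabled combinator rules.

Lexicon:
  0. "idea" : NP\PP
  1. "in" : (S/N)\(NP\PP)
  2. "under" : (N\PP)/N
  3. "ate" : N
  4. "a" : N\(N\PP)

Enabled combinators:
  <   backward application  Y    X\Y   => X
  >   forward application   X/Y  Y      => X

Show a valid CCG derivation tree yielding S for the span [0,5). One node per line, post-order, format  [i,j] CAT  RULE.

[0,1] NP\PP  lex  "idea"
[1,2] (S/N)\(NP\PP)  lex  "in"
[0,2] S/N  <  k=1
[2,3] (N\PP)/N  lex  "under"
[3,4] N  lex  "ate"
[2,4] N\PP  >  k=3
[4,5] N\(N\PP)  lex  "a"
[2,5] N  <  k=4
[0,5] S  >  k=2

[0,5] S   >
  [0,2] S/N   <
    [0,1] "idea" : NP\PP
    [1,2] "in" : (S/N)\(NP\PP)
  [2,5] N   <
    [2,4] N\PP   >
      [2,3] "under" : (N\PP)/N
      [3,4] "ate" : N
    [4,5] "a" : N\(N\PP)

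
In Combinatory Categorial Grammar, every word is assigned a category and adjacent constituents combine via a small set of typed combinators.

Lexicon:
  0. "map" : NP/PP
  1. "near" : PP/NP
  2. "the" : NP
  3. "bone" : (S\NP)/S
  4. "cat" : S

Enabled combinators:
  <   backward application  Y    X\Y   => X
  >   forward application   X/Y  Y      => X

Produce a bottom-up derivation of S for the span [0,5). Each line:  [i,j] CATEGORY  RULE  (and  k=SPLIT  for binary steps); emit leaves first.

[0,1] NP/PP  lex  "map"
[1,2] PP/NP  lex  "near"
[2,3] NP  lex  "the"
[1,3] PP  >  k=2
[0,3] NP  >  k=1
[3,4] (S\NP)/S  lex  "bone"
[4,5] S  lex  "cat"
[3,5] S\NP  >  k=4
[0,5] S  <  k=3

[0,5] S   <
  [0,3] NP   >
    [0,1] "map" : NP/PP
    [1,3] PP   >
      [1,2] "near" : PP/NP
      [2,3] "the" : NP
  [3,5] S\NP   >
    [3,4] "bone" : (S\NP)/S
    [4,5] "cat" : S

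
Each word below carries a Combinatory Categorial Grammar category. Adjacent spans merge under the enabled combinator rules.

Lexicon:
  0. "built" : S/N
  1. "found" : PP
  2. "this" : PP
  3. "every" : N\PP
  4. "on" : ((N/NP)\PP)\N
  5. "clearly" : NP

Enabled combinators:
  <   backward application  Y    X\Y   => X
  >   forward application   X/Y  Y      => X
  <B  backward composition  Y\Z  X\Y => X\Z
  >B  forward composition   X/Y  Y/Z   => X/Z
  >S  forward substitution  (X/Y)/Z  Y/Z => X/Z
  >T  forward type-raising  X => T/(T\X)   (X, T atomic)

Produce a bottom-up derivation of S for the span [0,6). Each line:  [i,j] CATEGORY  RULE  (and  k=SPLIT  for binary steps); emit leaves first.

[0,6] S   >
  [0,5] S/NP   >B
    [0,1] "built" : S/N
    [1,5] N/NP   <
      [1,2] "found" : PP
      [2,5] (N/NP)\PP   <
        [2,4] N   <
          [2,3] "this" : PP
          [3,4] "every" : N\PP
        [4,5] "on" : ((N/NP)\PP)\N
  [5,6] "clearly" : NP

[0,1] S/N  lex  "built"
[1,2] PP  lex  "found"
[2,3] PP  lex  "this"
[3,4] N\PP  lex  "every"
[2,4] N  <  k=3
[4,5] ((N/NP)\PP)\N  lex  "on"
[2,5] (N/NP)\PP  <  k=4
[1,5] N/NP  <  k=2
[0,5] S/NP  >B  k=1
[5,6] NP  lex  "clearly"
[0,6] S  >  k=5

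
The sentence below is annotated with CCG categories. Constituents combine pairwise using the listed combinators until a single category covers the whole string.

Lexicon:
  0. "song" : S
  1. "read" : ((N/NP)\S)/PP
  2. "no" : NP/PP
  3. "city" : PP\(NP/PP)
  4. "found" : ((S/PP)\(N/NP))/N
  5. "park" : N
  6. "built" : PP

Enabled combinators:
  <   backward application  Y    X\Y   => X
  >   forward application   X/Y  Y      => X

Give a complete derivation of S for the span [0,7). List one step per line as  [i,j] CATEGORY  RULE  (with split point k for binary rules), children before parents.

[0,1] S  lex  "song"
[1,2] ((N/NP)\S)/PP  lex  "read"
[2,3] NP/PP  lex  "no"
[3,4] PP\(NP/PP)  lex  "city"
[2,4] PP  <  k=3
[1,4] (N/NP)\S  >  k=2
[0,4] N/NP  <  k=1
[4,5] ((S/PP)\(N/NP))/N  lex  "found"
[5,6] N  lex  "park"
[4,6] (S/PP)\(N/NP)  >  k=5
[0,6] S/PP  <  k=4
[6,7] PP  lex  "built"
[0,7] S  >  k=6

[0,7] S   >
  [0,6] S/PP   <
    [0,4] N/NP   <
      [0,1] "song" : S
      [1,4] (N/NP)\S   >
        [1,2] "read" : ((N/NP)\S)/PP
        [2,4] PP   <
          [2,3] "no" : NP/PP
          [3,4] "city" : PP\(NP/PP)
    [4,6] (S/PP)\(N/NP)   >
      [4,5] "found" : ((S/PP)\(N/NP))/N
      [5,6] "park" : N
  [6,7] "built" : PP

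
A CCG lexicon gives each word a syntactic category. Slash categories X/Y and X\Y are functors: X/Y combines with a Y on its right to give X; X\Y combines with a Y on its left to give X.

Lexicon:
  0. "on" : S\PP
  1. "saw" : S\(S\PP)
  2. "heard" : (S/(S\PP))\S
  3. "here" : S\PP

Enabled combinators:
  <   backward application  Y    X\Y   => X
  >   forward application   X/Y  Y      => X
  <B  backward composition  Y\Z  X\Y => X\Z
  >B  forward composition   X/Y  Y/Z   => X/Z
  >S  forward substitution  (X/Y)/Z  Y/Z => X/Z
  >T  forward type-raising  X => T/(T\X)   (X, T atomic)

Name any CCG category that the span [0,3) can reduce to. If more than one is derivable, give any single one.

S/(S\PP)

[0,4] S   >
  [0,3] S/(S\PP)   <
    [0,2] S   <
      [0,1] "on" : S\PP
      [1,2] "saw" : S\(S\PP)
    [2,3] "heard" : (S/(S\PP))\S
  [3,4] "here" : S\PP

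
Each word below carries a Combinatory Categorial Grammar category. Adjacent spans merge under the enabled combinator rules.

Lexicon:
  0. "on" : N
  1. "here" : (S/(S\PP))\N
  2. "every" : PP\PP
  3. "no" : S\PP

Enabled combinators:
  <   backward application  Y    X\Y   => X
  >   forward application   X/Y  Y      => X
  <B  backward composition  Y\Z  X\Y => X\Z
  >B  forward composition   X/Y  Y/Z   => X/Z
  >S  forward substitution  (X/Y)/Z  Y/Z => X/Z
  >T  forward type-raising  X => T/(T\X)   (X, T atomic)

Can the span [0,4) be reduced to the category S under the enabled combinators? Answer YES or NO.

YES

[0,4] S   >
  [0,2] S/(S\PP)   <
    [0,1] "on" : N
    [1,2] "here" : (S/(S\PP))\N
  [2,4] S\PP   <B
    [2,3] "every" : PP\PP
    [3,4] "no" : S\PP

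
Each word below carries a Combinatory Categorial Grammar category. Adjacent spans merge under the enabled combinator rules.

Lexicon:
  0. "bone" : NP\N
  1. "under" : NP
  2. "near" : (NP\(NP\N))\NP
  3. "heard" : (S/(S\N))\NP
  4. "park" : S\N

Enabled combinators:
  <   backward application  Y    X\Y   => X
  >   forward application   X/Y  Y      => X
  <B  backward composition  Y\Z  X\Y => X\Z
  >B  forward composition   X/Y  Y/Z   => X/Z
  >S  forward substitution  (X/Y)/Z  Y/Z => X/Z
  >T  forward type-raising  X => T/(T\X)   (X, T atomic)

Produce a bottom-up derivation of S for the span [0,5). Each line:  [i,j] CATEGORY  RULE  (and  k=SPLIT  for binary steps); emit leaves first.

[0,5] S   >
  [0,4] S/(S\N)   <
    [0,3] NP   <
      [0,1] "bone" : NP\N
      [1,3] NP\(NP\N)   <
        [1,2] "under" : NP
        [2,3] "near" : (NP\(NP\N))\NP
    [3,4] "heard" : (S/(S\N))\NP
  [4,5] "park" : S\N

[0,1] NP\N  lex  "bone"
[1,2] NP  lex  "under"
[2,3] (NP\(NP\N))\NP  lex  "near"
[1,3] NP\(NP\N)  <  k=2
[0,3] NP  <  k=1
[3,4] (S/(S\N))\NP  lex  "heard"
[0,4] S/(S\N)  <  k=3
[4,5] S\N  lex  "park"
[0,5] S  >  k=4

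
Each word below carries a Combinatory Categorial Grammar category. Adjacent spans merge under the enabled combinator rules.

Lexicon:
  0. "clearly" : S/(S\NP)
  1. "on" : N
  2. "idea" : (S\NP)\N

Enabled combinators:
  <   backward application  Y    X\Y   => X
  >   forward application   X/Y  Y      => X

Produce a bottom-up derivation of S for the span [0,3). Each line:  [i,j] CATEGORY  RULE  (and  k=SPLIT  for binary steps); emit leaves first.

[0,3] S   >
  [0,1] "clearly" : S/(S\NP)
  [1,3] S\NP   <
    [1,2] "on" : N
    [2,3] "idea" : (S\NP)\N

[0,1] S/(S\NP)  lex  "clearly"
[1,2] N  lex  "on"
[2,3] (S\NP)\N  lex  "idea"
[1,3] S\NP  <  k=2
[0,3] S  >  k=1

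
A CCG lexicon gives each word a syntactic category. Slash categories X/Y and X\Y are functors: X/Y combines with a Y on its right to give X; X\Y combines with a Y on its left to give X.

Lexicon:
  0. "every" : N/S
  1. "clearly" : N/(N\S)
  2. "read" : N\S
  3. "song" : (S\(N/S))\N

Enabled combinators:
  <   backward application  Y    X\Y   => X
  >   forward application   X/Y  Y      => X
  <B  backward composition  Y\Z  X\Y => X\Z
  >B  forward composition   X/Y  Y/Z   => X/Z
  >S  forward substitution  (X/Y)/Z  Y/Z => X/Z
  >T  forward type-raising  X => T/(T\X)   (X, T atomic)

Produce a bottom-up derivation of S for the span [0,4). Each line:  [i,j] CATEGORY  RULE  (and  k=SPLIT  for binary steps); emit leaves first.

[0,4] S   <
  [0,1] "every" : N/S
  [1,4] S\(N/S)   <
    [1,3] N   >
      [1,2] "clearly" : N/(N\S)
      [2,3] "read" : N\S
    [3,4] "song" : (S\(N/S))\N

[0,1] N/S  lex  "every"
[1,2] N/(N\S)  lex  "clearly"
[2,3] N\S  lex  "read"
[1,3] N  >  k=2
[3,4] (S\(N/S))\N  lex  "song"
[1,4] S\(N/S)  <  k=3
[0,4] S  <  k=1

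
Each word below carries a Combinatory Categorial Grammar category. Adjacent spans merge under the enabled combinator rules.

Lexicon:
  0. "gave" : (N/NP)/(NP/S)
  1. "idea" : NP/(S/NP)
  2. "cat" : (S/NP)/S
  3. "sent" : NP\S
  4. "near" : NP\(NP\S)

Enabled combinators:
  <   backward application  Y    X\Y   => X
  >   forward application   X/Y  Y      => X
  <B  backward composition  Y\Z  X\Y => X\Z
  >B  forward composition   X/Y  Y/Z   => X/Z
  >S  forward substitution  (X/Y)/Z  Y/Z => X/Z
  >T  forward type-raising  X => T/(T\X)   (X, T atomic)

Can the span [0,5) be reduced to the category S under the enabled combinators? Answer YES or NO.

NO

(N/NP)/(NP/S) NP/(S/NP) (S/NP)/S NP\S NP\(NP\S)
CKY chart[0,5] = {N, N/(NP\NP), N/(N\N), NP/(NP\N), PP/(PP\N), S/(S\N)}; S ∉ chart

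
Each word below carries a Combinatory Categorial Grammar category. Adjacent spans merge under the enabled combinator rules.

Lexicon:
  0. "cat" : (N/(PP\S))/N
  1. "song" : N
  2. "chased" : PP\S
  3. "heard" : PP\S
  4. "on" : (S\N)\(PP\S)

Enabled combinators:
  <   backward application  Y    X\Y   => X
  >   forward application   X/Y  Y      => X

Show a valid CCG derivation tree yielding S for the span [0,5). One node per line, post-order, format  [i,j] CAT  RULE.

[0,5] S   <
  [0,3] N   >
    [0,2] N/(PP\S)   >
      [0,1] "cat" : (N/(PP\S))/N
      [1,2] "song" : N
    [2,3] "chased" : PP\S
  [3,5] S\N   <
    [3,4] "heard" : PP\S
    [4,5] "on" : (S\N)\(PP\S)

[0,1] (N/(PP\S))/N  lex  "cat"
[1,2] N  lex  "song"
[0,2] N/(PP\S)  >  k=1
[2,3] PP\S  lex  "chased"
[0,3] N  >  k=2
[3,4] PP\S  lex  "heard"
[4,5] (S\N)\(PP\S)  lex  "on"
[3,5] S\N  <  k=4
[0,5] S  <  k=3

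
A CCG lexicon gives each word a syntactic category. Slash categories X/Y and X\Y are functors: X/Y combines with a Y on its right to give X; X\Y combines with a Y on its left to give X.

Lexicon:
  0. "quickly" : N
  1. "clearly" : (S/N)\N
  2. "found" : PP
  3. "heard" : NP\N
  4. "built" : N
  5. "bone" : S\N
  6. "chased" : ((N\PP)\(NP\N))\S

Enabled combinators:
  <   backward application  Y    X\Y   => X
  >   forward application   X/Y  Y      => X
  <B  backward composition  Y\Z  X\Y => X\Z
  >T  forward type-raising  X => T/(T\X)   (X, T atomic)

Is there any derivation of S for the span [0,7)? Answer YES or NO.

YES

[0,7] S   >
  [0,2] S/N   <
    [0,1] "quickly" : N
    [1,2] "clearly" : (S/N)\N
  [2,7] N   >
    [2,3] N/(N\PP)   >T
      [2,3] "found" : PP
    [3,7] N\PP   <
      [3,4] "heard" : NP\N
      [4,7] (N\PP)\(NP\N)   <
        [4,6] S   <
          [4,5] "built" : N
          [5,6] "bone" : S\N
        [6,7] "chased" : ((N\PP)\(NP\N))\S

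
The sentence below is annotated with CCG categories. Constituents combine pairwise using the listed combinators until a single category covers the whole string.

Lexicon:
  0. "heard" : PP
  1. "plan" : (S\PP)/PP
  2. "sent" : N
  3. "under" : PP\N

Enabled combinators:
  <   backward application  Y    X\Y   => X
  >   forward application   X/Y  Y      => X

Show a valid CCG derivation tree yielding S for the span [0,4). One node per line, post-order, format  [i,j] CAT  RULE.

[0,4] S   <
  [0,1] "heard" : PP
  [1,4] S\PP   >
    [1,2] "plan" : (S\PP)/PP
    [2,4] PP   <
      [2,3] "sent" : N
      [3,4] "under" : PP\N

[0,1] PP  lex  "heard"
[1,2] (S\PP)/PP  lex  "plan"
[2,3] N  lex  "sent"
[3,4] PP\N  lex  "under"
[2,4] PP  <  k=3
[1,4] S\PP  >  k=2
[0,4] S  <  k=1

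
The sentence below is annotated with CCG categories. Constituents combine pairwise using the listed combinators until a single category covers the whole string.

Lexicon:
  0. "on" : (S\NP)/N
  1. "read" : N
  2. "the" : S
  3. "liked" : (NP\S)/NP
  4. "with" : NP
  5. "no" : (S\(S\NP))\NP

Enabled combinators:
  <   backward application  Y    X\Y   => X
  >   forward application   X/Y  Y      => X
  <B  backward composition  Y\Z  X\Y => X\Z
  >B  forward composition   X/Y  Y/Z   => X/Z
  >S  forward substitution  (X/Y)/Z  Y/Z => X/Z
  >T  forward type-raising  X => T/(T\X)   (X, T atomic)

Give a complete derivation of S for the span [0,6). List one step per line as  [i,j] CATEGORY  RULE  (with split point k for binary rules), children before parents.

[0,6] S   <
  [0,2] S\NP   >
    [0,1] "on" : (S\NP)/N
    [1,2] "read" : N
  [2,6] S\(S\NP)   <
    [2,5] NP   >
      [2,3] NP/(NP\S)   >T
        [2,3] "the" : S
      [3,5] NP\S   >
        [3,4] "liked" : (NP\S)/NP
        [4,5] "with" : NP
    [5,6] "no" : (S\(S\NP))\NP

[0,1] (S\NP)/N  lex  "on"
[1,2] N  lex  "read"
[0,2] S\NP  >  k=1
[2,3] S  lex  "the"
[2,3] NP/(NP\S)  >T
[3,4] (NP\S)/NP  lex  "liked"
[4,5] NP  lex  "with"
[3,5] NP\S  >  k=4
[2,5] NP  >  k=3
[5,6] (S\(S\NP))\NP  lex  "no"
[2,6] S\(S\NP)  <  k=5
[0,6] S  <  k=2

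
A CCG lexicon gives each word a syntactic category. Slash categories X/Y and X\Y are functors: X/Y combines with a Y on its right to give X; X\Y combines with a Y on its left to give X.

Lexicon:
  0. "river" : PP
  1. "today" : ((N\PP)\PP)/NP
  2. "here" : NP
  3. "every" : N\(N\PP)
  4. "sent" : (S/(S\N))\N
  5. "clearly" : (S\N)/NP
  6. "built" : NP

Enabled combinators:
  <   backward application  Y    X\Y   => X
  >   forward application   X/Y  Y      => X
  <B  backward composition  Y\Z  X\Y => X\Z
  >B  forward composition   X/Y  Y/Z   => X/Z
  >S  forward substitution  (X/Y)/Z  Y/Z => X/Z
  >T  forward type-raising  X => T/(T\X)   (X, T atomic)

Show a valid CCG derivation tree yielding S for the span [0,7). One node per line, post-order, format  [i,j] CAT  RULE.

[0,7] S   >
  [0,5] S/(S\N)   <
    [0,4] N   <
      [0,3] N\PP   <
        [0,1] "river" : PP
        [1,3] (N\PP)\PP   >
          [1,2] "today" : ((N\PP)\PP)/NP
          [2,3] "here" : NP
      [3,4] "every" : N\(N\PP)
    [4,5] "sent" : (S/(S\N))\N
  [5,7] S\N   >
    [5,6] "clearly" : (S\N)/NP
    [6,7] "built" : NP

[0,1] PP  lex  "river"
[1,2] ((N\PP)\PP)/NP  lex  "today"
[2,3] NP  lex  "here"
[1,3] (N\PP)\PP  >  k=2
[0,3] N\PP  <  k=1
[3,4] N\(N\PP)  lex  "every"
[0,4] N  <  k=3
[4,5] (S/(S\N))\N  lex  "sent"
[0,5] S/(S\N)  <  k=4
[5,6] (S\N)/NP  lex  "clearly"
[6,7] NP  lex  "built"
[5,7] S\N  >  k=6
[0,7] S  >  k=5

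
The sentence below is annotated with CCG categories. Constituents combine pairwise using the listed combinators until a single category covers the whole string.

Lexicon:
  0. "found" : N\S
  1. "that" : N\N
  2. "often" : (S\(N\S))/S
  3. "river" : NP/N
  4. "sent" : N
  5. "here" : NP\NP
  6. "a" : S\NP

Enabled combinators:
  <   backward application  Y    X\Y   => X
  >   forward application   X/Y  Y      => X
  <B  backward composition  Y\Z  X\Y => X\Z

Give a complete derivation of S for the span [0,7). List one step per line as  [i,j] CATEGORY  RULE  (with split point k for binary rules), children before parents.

[0,7] S   <
  [0,2] N\S   <B
    [0,1] "found" : N\S
    [1,2] "that" : N\N
  [2,7] S\(N\S)   >
    [2,3] "often" : (S\(N\S))/S
    [3,7] S   <
      [3,5] NP   >
        [3,4] "river" : NP/N
        [4,5] "sent" : N
      [5,7] S\NP   <B
        [5,6] "here" : NP\NP
        [6,7] "a" : S\NP

[0,1] N\S  lex  "found"
[1,2] N\N  lex  "that"
[0,2] N\S  <B  k=1
[2,3] (S\(N\S))/S  lex  "often"
[3,4] NP/N  lex  "river"
[4,5] N  lex  "sent"
[3,5] NP  >  k=4
[5,6] NP\NP  lex  "here"
[6,7] S\NP  lex  "a"
[5,7] S\NP  <B  k=6
[3,7] S  <  k=5
[2,7] S\(N\S)  >  k=3
[0,7] S  <  k=2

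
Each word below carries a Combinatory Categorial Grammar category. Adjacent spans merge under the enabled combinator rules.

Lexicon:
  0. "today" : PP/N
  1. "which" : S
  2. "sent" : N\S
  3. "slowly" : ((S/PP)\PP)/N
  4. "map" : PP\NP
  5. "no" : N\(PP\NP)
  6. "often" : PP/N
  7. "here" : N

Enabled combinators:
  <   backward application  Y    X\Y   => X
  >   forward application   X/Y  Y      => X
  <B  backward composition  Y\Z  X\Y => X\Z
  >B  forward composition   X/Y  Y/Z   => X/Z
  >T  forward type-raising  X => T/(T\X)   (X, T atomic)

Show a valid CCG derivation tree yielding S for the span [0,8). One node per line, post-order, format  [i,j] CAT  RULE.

[0,8] S   >
  [0,6] S/PP   <
    [0,3] PP   >
      [0,1] "today" : PP/N
      [1,3] N   >
        [1,2] N/(N\S)   >T
          [1,2] "which" : S
        [2,3] "sent" : N\S
    [3,6] (S/PP)\PP   >
      [3,4] "slowly" : ((S/PP)\PP)/N
      [4,6] N   <
        [4,5] "map" : PP\NP
        [5,6] "no" : N\(PP\NP)
  [6,8] PP   >
    [6,7] "often" : PP/N
    [7,8] "here" : N

[0,1] PP/N  lex  "today"
[1,2] S  lex  "which"
[1,2] N/(N\S)  >T
[2,3] N\S  lex  "sent"
[1,3] N  >  k=2
[0,3] PP  >  k=1
[3,4] ((S/PP)\PP)/N  lex  "slowly"
[4,5] PP\NP  lex  "map"
[5,6] N\(PP\NP)  lex  "no"
[4,6] N  <  k=5
[3,6] (S/PP)\PP  >  k=4
[0,6] S/PP  <  k=3
[6,7] PP/N  lex  "often"
[7,8] N  lex  "here"
[6,8] PP  >  k=7
[0,8] S  >  k=6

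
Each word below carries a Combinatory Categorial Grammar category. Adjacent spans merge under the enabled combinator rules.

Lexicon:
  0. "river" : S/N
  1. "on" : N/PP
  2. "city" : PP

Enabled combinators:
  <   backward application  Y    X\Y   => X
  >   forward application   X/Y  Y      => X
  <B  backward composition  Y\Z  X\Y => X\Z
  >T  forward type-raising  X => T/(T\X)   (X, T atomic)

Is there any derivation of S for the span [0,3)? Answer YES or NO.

[0,3] S   >
  [0,1] "river" : S/N
  [1,3] N   >
    [1,2] "on" : N/PP
    [2,3] "city" : PP

YES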